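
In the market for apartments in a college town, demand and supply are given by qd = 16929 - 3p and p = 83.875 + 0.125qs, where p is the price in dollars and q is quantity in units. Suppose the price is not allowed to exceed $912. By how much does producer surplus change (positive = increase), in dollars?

-6451376

Rearranging supply gives qs = 8p - 671. Equilibrium: 16929 - 3p = 8p - 671, so 17600 = 11p and p* = 1600, q* = 12129.
Because the ceiling (912) lies below the market-clearing price, it is binding.
At p = 912: qd = 16929 - 3·912 = 14193 and qs = 8·912 - 671 = 6625.
Producer surplus without the control is ½ · (1600 - 83.875) · 12129 = 9194540.0625.
With the ceiling, producers sell 6625 units at 912, so PS = ½ · (912 - 83.875) · 6625 = 2743164.0625.
Change in producer surplus = 2743164.0625 - 9194540.0625 = -6451376.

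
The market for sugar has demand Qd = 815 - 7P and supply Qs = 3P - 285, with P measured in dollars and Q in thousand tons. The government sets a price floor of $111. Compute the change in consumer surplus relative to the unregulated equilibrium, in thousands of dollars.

-41.5

Equilibrium: 815 - 7P = 3P - 285, so 1100 = 10P and P* = 110, Q* = 45.
The floor of 111 is above the equilibrium price 110, so it binds.
At P = 111: Qd = 815 - 7·111 = 38 and Qs = 3·111 - 285 = 48.
Consumer surplus without the control is ½ · (815/7 - 110) · 45 = 2025/14.
With the floor, consumers buy 38 units at 111, so CS = ½ · (815/7 - 111) · 38 = 722/7.
Change in consumer surplus = 722/7 - 2025/14 = -41.5.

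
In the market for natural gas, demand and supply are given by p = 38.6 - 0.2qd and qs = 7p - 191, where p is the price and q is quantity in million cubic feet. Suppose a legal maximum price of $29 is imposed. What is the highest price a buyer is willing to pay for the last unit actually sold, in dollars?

Rearranging demand gives qd = 193 - 5p. Setting quantity demanded equal to quantity supplied, 193 - 5p = 7p - 191, gives p* = 32 and q* = 33.
The ceiling of 29 is below the equilibrium price 32, so it binds.
At p = 29: qd = 193 - 5·29 = 48 and qs = 7·29 - 191 = 12.
Only 12 units reach the market. On the demand curve, the marginal buyer's willingness to pay at q = 12 is (193 - 12)/5 = 36.2.

36.2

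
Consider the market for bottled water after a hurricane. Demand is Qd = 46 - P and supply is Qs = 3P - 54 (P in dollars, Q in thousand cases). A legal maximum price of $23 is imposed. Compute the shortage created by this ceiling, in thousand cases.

8

Equilibrium: 46 - P = 3P - 54, so 100 = 4P and P* = 25, Q* = 21.
The ceiling of 23 is below the equilibrium price 25, so it binds.
At P = 23: Qd = 46 - 23 = 23 and Qs = 3·23 - 54 = 15.
Shortage = Qd - Qs = 23 - 15 = 8.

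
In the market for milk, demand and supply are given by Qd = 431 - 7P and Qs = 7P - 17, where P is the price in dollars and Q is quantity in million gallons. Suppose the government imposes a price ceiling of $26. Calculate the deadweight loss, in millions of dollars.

252

Without the control the market clears where 431 - 7P = 7P - 17, i.e. P* = 32 and Q* = 207.
The ceiling of 26 is below the equilibrium price 32, so it binds.
At P = 26: Qd = 431 - 7·26 = 249 and Qs = 7·26 - 17 = 165.
Quantity traded falls to 165. At Q = 165 the demand price is (431 - 165)/7 = 38 and the supply price is (17 + 165)/7 = 26.
Deadweight loss = ½ · (38 - 26) · (207 - 165) = ½ · 12 · 42 = 252.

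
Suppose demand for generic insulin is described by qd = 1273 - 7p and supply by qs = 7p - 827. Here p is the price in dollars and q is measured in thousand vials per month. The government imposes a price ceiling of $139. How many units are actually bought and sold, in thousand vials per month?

146

In a free market, 1273 - 7p = 7p - 827 gives the equilibrium p* = 150, q* = 223.
Since 139 < 150, the ceiling is binding.
At p = 139: qd = 1273 - 7·139 = 300 and qs = 7·139 - 827 = 146.
The quantity actually transacted is the short side, supply: 146.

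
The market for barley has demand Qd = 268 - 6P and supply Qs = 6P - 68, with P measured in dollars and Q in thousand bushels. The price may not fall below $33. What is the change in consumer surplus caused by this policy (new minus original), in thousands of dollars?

In a free market, 268 - 6P = 6P - 68 gives the equilibrium P* = 28, Q* = 100.
Since 33 > 28, the floor is binding.
At P = 33: Qd = 268 - 6·33 = 70 and Qs = 6·33 - 68 = 130.
Consumer surplus without the control is ½ · (134/3 - 28) · 100 = 2500/3.
With the floor, consumers buy 70 units at 33, so CS = ½ · (134/3 - 33) · 70 = 1225/3.
Change in consumer surplus = 1225/3 - 2500/3 = -425.

-425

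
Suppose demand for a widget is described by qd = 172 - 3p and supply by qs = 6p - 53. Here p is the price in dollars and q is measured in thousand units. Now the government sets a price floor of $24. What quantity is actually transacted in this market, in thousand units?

97

In a free market, 172 - 3p = 6p - 53 gives the equilibrium p* = 25, q* = 97.
The floor of 24 is below the equilibrium price 25, so it is not binding; the market clears at p* = 25, q* = 97.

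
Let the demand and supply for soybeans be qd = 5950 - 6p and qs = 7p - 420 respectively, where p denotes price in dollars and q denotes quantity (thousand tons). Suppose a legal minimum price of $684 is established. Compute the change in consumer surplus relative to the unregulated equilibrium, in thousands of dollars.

Setting quantity demanded equal to quantity supplied, 5950 - 6p = 7p - 420, gives p* = 490 and q* = 3010.
Because the floor (684) lies above the market-clearing price, it is binding.
At p = 684: qd = 5950 - 6·684 = 1846 and qs = 7·684 - 420 = 4368.
Consumer surplus without the control is ½ · (2975/3 - 490) · 3010 = 2265025/3.
With the floor, consumers buy 1846 units at 684, so CS = ½ · (2975/3 - 684) · 1846 = 851929/3.
Change in consumer surplus = 851929/3 - 2265025/3 = -471032.

-471032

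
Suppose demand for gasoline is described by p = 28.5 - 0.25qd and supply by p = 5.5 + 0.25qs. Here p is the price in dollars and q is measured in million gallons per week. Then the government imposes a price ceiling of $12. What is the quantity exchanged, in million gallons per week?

26

Rearranging demand gives qd = 114 - 4p; rearranging supply gives qs = 4p - 22. Setting quantity demanded equal to quantity supplied, 114 - 4p = 4p - 22, gives p* = 17 and q* = 46.
The ceiling of 12 is below the equilibrium price 17, so it binds.
At p = 12: qd = 114 - 4·12 = 66 and qs = 4·12 - 22 = 26.
The quantity actually transacted is the short side, supply: 26.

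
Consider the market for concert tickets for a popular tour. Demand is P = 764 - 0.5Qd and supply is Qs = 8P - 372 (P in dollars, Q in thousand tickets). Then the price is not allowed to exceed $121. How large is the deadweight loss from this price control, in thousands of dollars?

Rearranging demand gives Qd = 1528 - 2P. In a free market, 1528 - 2P = 8P - 372 gives the equilibrium P* = 190, Q* = 1148.
Because the ceiling (121) lies below the market-clearing price, it is binding.
At P = 121: Qd = 1528 - 2·121 = 1286 and Qs = 8·121 - 372 = 596.
Quantity traded falls to 596. At Q = 596 the demand price is (1528 - 596)/2 = 466 and the supply price is (372 + 596)/8 = 121.
Deadweight loss = ½ · (466 - 121) · (1148 - 596) = ½ · 345 · 552 = 95220.

95220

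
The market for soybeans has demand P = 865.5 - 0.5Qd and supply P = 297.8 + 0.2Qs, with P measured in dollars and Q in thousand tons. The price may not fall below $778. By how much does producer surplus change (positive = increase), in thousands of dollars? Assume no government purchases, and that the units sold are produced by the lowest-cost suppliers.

Rearranging demand gives Qd = 1731 - 2P; rearranging supply gives Qs = 5P - 1489. Setting quantity demanded equal to quantity supplied, 1731 - 2P = 5P - 1489, gives P* = 460 and Q* = 811.
The floor of 778 is above the equilibrium price 460, so it binds.
At P = 778: Qd = 1731 - 2·778 = 175 and Qs = 5·778 - 1489 = 2401.
Producer surplus without the control is ½ · (460 - 297.8) · 811 = 65772.1.
With the floor, 175 units are sold at 778. The supply price at Q = 175 is 332.8, so PS = ½ · [(778 - 297.8) + (778 - 332.8)] · 175 = 80972.5.
Change in producer surplus = 80972.5 - 65772.1 = 15200.4.

15200.4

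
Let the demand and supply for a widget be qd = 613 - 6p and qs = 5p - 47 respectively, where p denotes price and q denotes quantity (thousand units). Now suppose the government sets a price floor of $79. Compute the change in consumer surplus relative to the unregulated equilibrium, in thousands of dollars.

Without the control the market clears where 613 - 6p = 5p - 47, i.e. p* = 60 and q* = 253.
The floor of 79 is above the equilibrium price 60, so it binds.
At p = 79: qd = 613 - 6·79 = 139 and qs = 5·79 - 47 = 348.
Consumer surplus without the control is ½ · (613/6 - 60) · 253 = 64009/12.
With the floor, consumers buy 139 units at 79, so CS = ½ · (613/6 - 79) · 139 = 19321/12.
Change in consumer surplus = 19321/12 - 64009/12 = -3724.

-3724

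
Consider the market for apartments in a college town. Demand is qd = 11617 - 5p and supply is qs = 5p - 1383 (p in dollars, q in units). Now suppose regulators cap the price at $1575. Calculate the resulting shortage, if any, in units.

Without the control the market clears where 11617 - 5p = 5p - 1383, i.e. p* = 1300 and q* = 5117.
The ceiling of 1575 is above the equilibrium price 1300, so it is not binding; the market clears at p* = 1300, q* = 5117.
Since the control does not bind, there is no shortage.

0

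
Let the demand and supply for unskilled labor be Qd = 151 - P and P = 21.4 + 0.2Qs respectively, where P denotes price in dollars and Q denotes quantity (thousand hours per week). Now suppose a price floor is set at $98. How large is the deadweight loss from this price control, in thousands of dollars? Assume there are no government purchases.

1815

Rearranging supply gives Qs = 5P - 107. Without the control the market clears where 151 - P = 5P - 107, i.e. P* = 43 and Q* = 108.
Because the floor (98) lies above the market-clearing price, it is binding.
At P = 98: Qd = 151 - 98 = 53 and Qs = 5·98 - 107 = 383.
Quantity traded falls to 53. At Q = 53 the demand price is 151 - 53 = 98 and the supply price is (107 + 53)/5 = 32.
Deadweight loss = ½ · (98 - 32) · (108 - 53) = ½ · 66 · 55 = 1815.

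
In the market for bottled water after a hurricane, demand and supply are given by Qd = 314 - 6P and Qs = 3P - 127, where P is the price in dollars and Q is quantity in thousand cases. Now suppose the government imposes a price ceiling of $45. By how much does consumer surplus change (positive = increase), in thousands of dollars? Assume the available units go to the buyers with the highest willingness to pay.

In a free market, 314 - 6P = 3P - 127 gives the equilibrium P* = 49, Q* = 20.
The ceiling of 45 is below the equilibrium price 49, so it binds.
At P = 45: Qd = 314 - 6·45 = 44 and Qs = 3·45 - 127 = 8.
Consumer surplus without the control is ½ · (157/3 - 49) · 20 = 100/3.
With the ceiling, 8 units are sold at 45 (assume they go to the highest-value buyers). The demand price at Q = 8 is 51, so CS = ½ · [(157/3 - 45) + (51 - 45)] · 8 = 160/3.
Change in consumer surplus = 160/3 - 100/3 = 20.

20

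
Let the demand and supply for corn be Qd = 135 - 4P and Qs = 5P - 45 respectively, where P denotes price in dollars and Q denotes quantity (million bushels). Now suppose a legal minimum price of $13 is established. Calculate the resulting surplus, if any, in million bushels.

0

In a free market, 135 - 4P = 5P - 45 gives the equilibrium P* = 20, Q* = 55.
Since 13 is below P* = 20, the floor does not bind and the free-market outcome prevails.
Since the control does not bind, there is no surplus.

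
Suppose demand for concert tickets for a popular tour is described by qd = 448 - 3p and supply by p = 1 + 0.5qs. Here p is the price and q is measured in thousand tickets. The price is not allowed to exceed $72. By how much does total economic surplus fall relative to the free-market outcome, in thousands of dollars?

Rearranging supply gives qs = 2p - 2. In a free market, 448 - 3p = 2p - 2 gives the equilibrium p* = 90, q* = 178.
The ceiling of 72 is below the equilibrium price 90, so it binds.
At p = 72: qd = 448 - 3·72 = 232 and qs = 2·72 - 2 = 142.
Quantity traded falls to 142. At q = 142 the demand price is (448 - 142)/3 = 102 and the supply price is (2 + 142)/2 = 72.
Deadweight loss = ½ · (102 - 72) · (178 - 142) = ½ · 30 · 36 = 540.

540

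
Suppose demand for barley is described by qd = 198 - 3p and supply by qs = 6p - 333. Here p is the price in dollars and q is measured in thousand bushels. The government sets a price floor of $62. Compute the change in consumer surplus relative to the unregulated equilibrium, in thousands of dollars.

Setting quantity demanded equal to quantity supplied, 198 - 3p = 6p - 333, gives p* = 59 and q* = 21.
Since 62 > 59, the floor is binding.
At p = 62: qd = 198 - 3·62 = 12 and qs = 6·62 - 333 = 39.
Consumer surplus without the control is ½ · (66 - 59) · 21 = 73.5.
With the floor, consumers buy 12 units at 62, so CS = ½ · (66 - 62) · 12 = 24.
Change in consumer surplus = 24 - 73.5 = -49.5.

-49.5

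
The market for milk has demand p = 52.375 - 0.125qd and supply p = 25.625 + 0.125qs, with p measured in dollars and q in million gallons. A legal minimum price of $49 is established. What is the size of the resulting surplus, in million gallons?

160

Rearranging demand gives qd = 419 - 8p; rearranging supply gives qs = 8p - 205. Setting quantity demanded equal to quantity supplied, 419 - 8p = 8p - 205, gives p* = 39 and q* = 107.
Since 49 > 39, the floor is binding.
At p = 49: qd = 419 - 8·49 = 27 and qs = 8·49 - 205 = 187.
Surplus = qs - qd = 187 - 27 = 160.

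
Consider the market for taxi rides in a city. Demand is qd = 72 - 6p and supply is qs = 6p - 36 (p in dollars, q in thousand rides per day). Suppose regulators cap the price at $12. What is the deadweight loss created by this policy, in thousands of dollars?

0

In a free market, 72 - 6p = 6p - 36 gives the equilibrium p* = 9, q* = 18.
The ceiling of 12 is above the equilibrium price 9, so it is not binding; the market clears at p* = 9, q* = 18.
Since the control does not bind, no trades are prevented and deadweight loss is zero.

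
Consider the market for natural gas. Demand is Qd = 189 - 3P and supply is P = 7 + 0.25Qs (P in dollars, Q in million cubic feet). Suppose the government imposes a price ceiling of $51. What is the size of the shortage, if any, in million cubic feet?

Rearranging supply gives Qs = 4P - 28. Equilibrium: 189 - 3P = 4P - 28, so 217 = 7P and P* = 31, Q* = 96.
Since 51 is above P* = 31, the ceiling does not bind and the free-market outcome prevails.
Since the control does not bind, there is no shortage.

0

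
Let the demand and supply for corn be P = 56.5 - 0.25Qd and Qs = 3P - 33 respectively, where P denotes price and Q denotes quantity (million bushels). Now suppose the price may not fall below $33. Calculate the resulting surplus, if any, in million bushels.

Rearranging demand gives Qd = 226 - 4P. Setting quantity demanded equal to quantity supplied, 226 - 4P = 3P - 33, gives P* = 37 and Q* = 78.
The floor of 33 is below the equilibrium price 37, so it is not binding; the market clears at P* = 37, Q* = 78.
Since the control does not bind, there is no surplus.

0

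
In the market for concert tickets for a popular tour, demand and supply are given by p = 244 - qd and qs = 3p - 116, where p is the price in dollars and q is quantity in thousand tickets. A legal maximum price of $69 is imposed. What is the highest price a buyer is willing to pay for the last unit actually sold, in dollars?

Rearranging demand gives qd = 244 - p. In a free market, 244 - p = 3p - 116 gives the equilibrium p* = 90, q* = 154.
Because the ceiling (69) lies below the market-clearing price, it is binding.
At p = 69: qd = 244 - 69 = 175 and qs = 3·69 - 116 = 91.
Only 91 units reach the market. On the demand curve, the marginal buyer's willingness to pay at q = 91 is (244 - 91) = 153.

153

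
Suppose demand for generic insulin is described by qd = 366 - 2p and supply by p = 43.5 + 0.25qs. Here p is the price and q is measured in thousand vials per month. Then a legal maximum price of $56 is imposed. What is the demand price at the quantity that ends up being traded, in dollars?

158

Rearranging supply gives qs = 4p - 174. Without the control the market clears where 366 - 2p = 4p - 174, i.e. p* = 90 and q* = 186.
Because the ceiling (56) lies below the market-clearing price, it is binding.
At p = 56: qd = 366 - 2·56 = 254 and qs = 4·56 - 174 = 50.
Only 50 units reach the market. On the demand curve, the marginal buyer's willingness to pay at q = 50 is (366 - 50)/2 = 158.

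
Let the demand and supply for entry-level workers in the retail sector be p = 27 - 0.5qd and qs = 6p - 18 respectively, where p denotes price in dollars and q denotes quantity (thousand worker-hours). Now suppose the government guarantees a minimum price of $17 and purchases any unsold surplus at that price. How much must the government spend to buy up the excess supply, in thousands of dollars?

Rearranging demand gives qd = 54 - 2p. In a free market, 54 - 2p = 6p - 18 gives the equilibrium p* = 9, q* = 36.
Since 17 > 9, the floor is binding.
At p = 17: qd = 54 - 2·17 = 20 and qs = 6·17 - 18 = 84.
Surplus = qs - qd = 64.
Government expenditure = surplus × support price = 64 × 17 = 1088.

1088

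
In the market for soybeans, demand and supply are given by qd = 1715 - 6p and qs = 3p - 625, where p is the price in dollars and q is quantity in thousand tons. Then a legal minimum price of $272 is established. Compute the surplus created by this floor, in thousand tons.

Without the control the market clears where 1715 - 6p = 3p - 625, i.e. p* = 260 and q* = 155.
Since 272 > 260, the floor is binding.
At p = 272: qd = 1715 - 6·272 = 83 and qs = 3·272 - 625 = 191.
Surplus = qs - qd = 191 - 83 = 108.

108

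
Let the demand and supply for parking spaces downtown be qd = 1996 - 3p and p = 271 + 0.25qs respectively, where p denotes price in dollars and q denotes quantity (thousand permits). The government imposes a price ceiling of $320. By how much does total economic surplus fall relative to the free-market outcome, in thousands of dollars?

67200

Rearranging supply gives qs = 4p - 1084. Setting quantity demanded equal to quantity supplied, 1996 - 3p = 4p - 1084, gives p* = 440 and q* = 676.
Since 320 < 440, the ceiling is binding.
At p = 320: qd = 1996 - 3·320 = 1036 and qs = 4·320 - 1084 = 196.
Quantity traded falls to 196. At q = 196 the demand price is (1996 - 196)/3 = 600 and the supply price is (1084 + 196)/4 = 320.
Deadweight loss = ½ · (600 - 320) · (676 - 196) = ½ · 280 · 480 = 67200.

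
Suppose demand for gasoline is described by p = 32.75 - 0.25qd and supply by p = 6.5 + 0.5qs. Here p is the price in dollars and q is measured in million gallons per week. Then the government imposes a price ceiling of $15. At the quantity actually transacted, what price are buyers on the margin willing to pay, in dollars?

28.5

Rearranging demand gives qd = 131 - 4p; rearranging supply gives qs = 2p - 13. In a free market, 131 - 4p = 2p - 13 gives the equilibrium p* = 24, q* = 35.
Because the ceiling (15) lies below the market-clearing price, it is binding.
At p = 15: qd = 131 - 4·15 = 71 and qs = 2·15 - 13 = 17.
Only 17 units reach the market. On the demand curve, the marginal buyer's willingness to pay at q = 17 is (131 - 17)/4 = 28.5.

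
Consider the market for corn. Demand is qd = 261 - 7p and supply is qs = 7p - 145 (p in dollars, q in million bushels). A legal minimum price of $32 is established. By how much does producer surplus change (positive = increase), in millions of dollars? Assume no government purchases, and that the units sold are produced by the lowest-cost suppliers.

In a free market, 261 - 7p = 7p - 145 gives the equilibrium p* = 29, q* = 58.
The floor of 32 is above the equilibrium price 29, so it binds.
At p = 32: qd = 261 - 7·32 = 37 and qs = 7·32 - 145 = 79.
Producer surplus without the control is ½ · (29 - 145/7) · 58 = 1682/7.
With the floor, 37 units are sold at 32. The supply price at q = 37 is 26, so PS = ½ · [(32 - 145/7) + (32 - 26)] · 37 = 4477/14.
Change in producer surplus = 4477/14 - 1682/7 = 79.5.

79.5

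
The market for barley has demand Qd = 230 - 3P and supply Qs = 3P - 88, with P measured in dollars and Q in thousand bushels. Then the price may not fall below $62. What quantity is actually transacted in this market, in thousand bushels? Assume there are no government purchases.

44

Setting quantity demanded equal to quantity supplied, 230 - 3P = 3P - 88, gives P* = 53 and Q* = 71.
Because the floor (62) lies above the market-clearing price, it is binding.
At P = 62: Qd = 230 - 3·62 = 44 and Qs = 3·62 - 88 = 98.
The quantity actually transacted is the short side, demand: 44.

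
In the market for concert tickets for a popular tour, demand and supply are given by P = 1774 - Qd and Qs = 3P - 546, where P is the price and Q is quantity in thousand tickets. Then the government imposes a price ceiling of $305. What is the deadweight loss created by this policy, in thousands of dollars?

Rearranging demand gives Qd = 1774 - P. Without the control the market clears where 1774 - P = 3P - 546, i.e. P* = 580 and Q* = 1194.
Because the ceiling (305) lies below the market-clearing price, it is binding.
At P = 305: Qd = 1774 - 305 = 1469 and Qs = 3·305 - 546 = 369.
Quantity traded falls to 369. At Q = 369 the demand price is 1774 - 369 = 1405 and the supply price is (546 + 369)/3 = 305.
Deadweight loss = ½ · (1405 - 305) · (1194 - 369) = ½ · 1100 · 825 = 453750.

453750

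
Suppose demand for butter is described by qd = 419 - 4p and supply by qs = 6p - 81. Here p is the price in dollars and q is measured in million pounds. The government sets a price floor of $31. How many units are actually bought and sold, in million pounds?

219

Setting quantity demanded equal to quantity supplied, 419 - 4p = 6p - 81, gives p* = 50 and q* = 219.
Since 31 is below p* = 50, the floor does not bind and the free-market outcome prevails.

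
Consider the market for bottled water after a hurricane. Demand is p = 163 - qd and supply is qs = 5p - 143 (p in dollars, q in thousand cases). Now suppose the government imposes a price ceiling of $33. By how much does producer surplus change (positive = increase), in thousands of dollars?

-1206

Rearranging demand gives qd = 163 - p. Setting quantity demanded equal to quantity supplied, 163 - p = 5p - 143, gives p* = 51 and q* = 112.
Because the ceiling (33) lies below the market-clearing price, it is binding.
At p = 33: qd = 163 - 33 = 130 and qs = 5·33 - 143 = 22.
Producer surplus without the control is ½ · (51 - 28.6) · 112 = 1254.4.
With the ceiling, producers sell 22 units at 33, so PS = ½ · (33 - 28.6) · 22 = 48.4.
Change in producer surplus = 48.4 - 1254.4 = -1206.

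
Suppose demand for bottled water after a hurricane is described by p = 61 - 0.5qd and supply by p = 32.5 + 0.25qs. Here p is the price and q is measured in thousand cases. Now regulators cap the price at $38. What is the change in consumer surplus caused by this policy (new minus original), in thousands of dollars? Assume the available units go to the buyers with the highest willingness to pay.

24

Rearranging demand gives qd = 122 - 2p; rearranging supply gives qs = 4p - 130. Equilibrium: 122 - 2p = 4p - 130, so 252 = 6p and p* = 42, q* = 38.
The ceiling of 38 is below the equilibrium price 42, so it binds.
At p = 38: qd = 122 - 2·38 = 46 and qs = 4·38 - 130 = 22.
Consumer surplus without the control is ½ · (61 - 42) · 38 = 361.
With the ceiling, 22 units are sold at 38 (assume they go to the highest-value buyers). The demand price at q = 22 is 50, so CS = ½ · [(61 - 38) + (50 - 38)] · 22 = 385.
Change in consumer surplus = 385 - 361 = 24.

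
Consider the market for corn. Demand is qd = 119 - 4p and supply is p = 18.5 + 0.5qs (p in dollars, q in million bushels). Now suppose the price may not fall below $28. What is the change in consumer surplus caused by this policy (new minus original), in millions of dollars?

Rearranging supply gives qs = 2p - 37. Without the control the market clears where 119 - 4p = 2p - 37, i.e. p* = 26 and q* = 15.
Since 28 > 26, the floor is binding.
At p = 28: qd = 119 - 4·28 = 7 and qs = 2·28 - 37 = 19.
Consumer surplus without the control is ½ · (29.75 - 26) · 15 = 28.125.
With the floor, consumers buy 7 units at 28, so CS = ½ · (29.75 - 28) · 7 = 6.125.
Change in consumer surplus = 6.125 - 28.125 = -22.

-22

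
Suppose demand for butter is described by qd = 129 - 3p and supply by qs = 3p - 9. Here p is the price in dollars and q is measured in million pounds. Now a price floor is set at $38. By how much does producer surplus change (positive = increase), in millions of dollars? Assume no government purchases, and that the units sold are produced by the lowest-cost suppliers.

In a free market, 129 - 3p = 3p - 9 gives the equilibrium p* = 23, q* = 60.
Since 38 > 23, the floor is binding.
At p = 38: qd = 129 - 3·38 = 15 and qs = 3·38 - 9 = 105.
Producer surplus without the control is ½ · (23 - 3) · 60 = 600.
With the floor, 15 units are sold at 38. The supply price at q = 15 is 8, so PS = ½ · [(38 - 3) + (38 - 8)] · 15 = 487.5.
Change in producer surplus = 487.5 - 600 = -112.5.

-112.5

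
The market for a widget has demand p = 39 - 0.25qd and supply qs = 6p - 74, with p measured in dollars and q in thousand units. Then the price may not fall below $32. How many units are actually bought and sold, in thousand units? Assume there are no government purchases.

Rearranging demand gives qd = 156 - 4p. In a free market, 156 - 4p = 6p - 74 gives the equilibrium p* = 23, q* = 64.
Because the floor (32) lies above the market-clearing price, it is binding.
At p = 32: qd = 156 - 4·32 = 28 and qs = 6·32 - 74 = 118.
The quantity actually transacted is the short side, demand: 28.

28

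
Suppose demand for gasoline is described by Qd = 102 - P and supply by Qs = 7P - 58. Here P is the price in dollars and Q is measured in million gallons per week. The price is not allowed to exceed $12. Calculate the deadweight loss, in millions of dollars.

Without the control the market clears where 102 - P = 7P - 58, i.e. P* = 20 and Q* = 82.
The ceiling of 12 is below the equilibrium price 20, so it binds.
At P = 12: Qd = 102 - 12 = 90 and Qs = 7·12 - 58 = 26.
Quantity traded falls to 26. At Q = 26 the demand price is 102 - 26 = 76 and the supply price is (58 + 26)/7 = 12.
Deadweight loss = ½ · (76 - 12) · (82 - 26) = ½ · 64 · 56 = 1792.

1792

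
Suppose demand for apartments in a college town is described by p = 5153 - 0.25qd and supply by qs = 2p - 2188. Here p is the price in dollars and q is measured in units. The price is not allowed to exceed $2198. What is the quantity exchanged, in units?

2208

Rearranging demand gives qd = 20612 - 4p. Equilibrium: 20612 - 4p = 2p - 2188, so 22800 = 6p and p* = 3800, q* = 5412.
Since 2198 < 3800, the ceiling is binding.
At p = 2198: qd = 20612 - 4·2198 = 11820 and qs = 2·2198 - 2188 = 2208.
The quantity actually transacted is the short side, supply: 2208.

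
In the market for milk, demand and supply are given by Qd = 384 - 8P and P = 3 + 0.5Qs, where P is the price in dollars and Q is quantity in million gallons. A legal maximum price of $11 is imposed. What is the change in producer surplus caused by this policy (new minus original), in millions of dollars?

-1232

Rearranging supply gives Qs = 2P - 6. Setting quantity demanded equal to quantity supplied, 384 - 8P = 2P - 6, gives P* = 39 and Q* = 72.
The ceiling of 11 is below the equilibrium price 39, so it binds.
At P = 11: Qd = 384 - 8·11 = 296 and Qs = 2·11 - 6 = 16.
Producer surplus without the control is ½ · (39 - 3) · 72 = 1296.
With the ceiling, producers sell 16 units at 11, so PS = ½ · (11 - 3) · 16 = 64.
Change in producer surplus = 64 - 1296 = -1232.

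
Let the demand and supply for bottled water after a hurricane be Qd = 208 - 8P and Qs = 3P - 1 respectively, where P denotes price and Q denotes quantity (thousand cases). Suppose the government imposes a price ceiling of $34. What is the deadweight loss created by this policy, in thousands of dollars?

Setting quantity demanded equal to quantity supplied, 208 - 8P = 3P - 1, gives P* = 19 and Q* = 56.
Since 34 is above P* = 19, the ceiling does not bind and the free-market outcome prevails.
Since the control does not bind, no trades are prevented and deadweight loss is zero.

0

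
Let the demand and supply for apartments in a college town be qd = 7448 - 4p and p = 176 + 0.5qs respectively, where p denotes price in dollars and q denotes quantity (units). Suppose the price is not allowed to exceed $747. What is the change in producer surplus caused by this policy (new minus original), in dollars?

Rearranging supply gives qs = 2p - 352. Without the control the market clears where 7448 - 4p = 2p - 352, i.e. p* = 1300 and q* = 2248.
The ceiling of 747 is below the equilibrium price 1300, so it binds.
At p = 747: qd = 7448 - 4·747 = 4460 and qs = 2·747 - 352 = 1142.
Producer surplus without the control is ½ · (1300 - 176) · 2248 = 1263376.
With the ceiling, producers sell 1142 units at 747, so PS = ½ · (747 - 176) · 1142 = 326041.
Change in producer surplus = 326041 - 1263376 = -937335.

-937335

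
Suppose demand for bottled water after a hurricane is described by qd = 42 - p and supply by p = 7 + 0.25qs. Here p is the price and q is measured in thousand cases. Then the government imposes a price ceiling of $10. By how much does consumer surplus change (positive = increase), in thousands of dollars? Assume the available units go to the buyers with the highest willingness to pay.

-80

Rearranging supply gives qs = 4p - 28. Setting quantity demanded equal to quantity supplied, 42 - p = 4p - 28, gives p* = 14 and q* = 28.
Since 10 < 14, the ceiling is binding.
At p = 10: qd = 42 - 10 = 32 and qs = 4·10 - 28 = 12.
Consumer surplus without the control is ½ · (42 - 14) · 28 = 392.
With the ceiling, 12 units are sold at 10 (assume they go to the highest-value buyers). The demand price at q = 12 is 30, so CS = ½ · [(42 - 10) + (30 - 10)] · 12 = 312.
Change in consumer surplus = 312 - 392 = -80.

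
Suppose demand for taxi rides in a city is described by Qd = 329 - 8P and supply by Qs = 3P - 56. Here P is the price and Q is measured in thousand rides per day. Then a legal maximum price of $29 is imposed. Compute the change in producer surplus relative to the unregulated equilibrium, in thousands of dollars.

-240

Equilibrium: 329 - 8P = 3P - 56, so 385 = 11P and P* = 35, Q* = 49.
Because the ceiling (29) lies below the market-clearing price, it is binding.
At P = 29: Qd = 329 - 8·29 = 97 and Qs = 3·29 - 56 = 31.
Producer surplus without the control is ½ · (35 - 56/3) · 49 = 2401/6.
With the ceiling, producers sell 31 units at 29, so PS = ½ · (29 - 56/3) · 31 = 961/6.
Change in producer surplus = 961/6 - 2401/6 = -240.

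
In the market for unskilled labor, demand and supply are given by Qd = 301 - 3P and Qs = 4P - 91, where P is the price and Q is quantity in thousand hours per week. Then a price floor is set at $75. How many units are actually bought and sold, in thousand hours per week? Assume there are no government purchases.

Setting quantity demanded equal to quantity supplied, 301 - 3P = 4P - 91, gives P* = 56 and Q* = 133.
Since 75 > 56, the floor is binding.
At P = 75: Qd = 301 - 3·75 = 76 and Qs = 4·75 - 91 = 209.
The quantity actually transacted is the short side, demand: 76.

76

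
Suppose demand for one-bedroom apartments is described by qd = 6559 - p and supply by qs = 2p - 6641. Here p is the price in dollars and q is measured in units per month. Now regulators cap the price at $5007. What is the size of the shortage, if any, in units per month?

0

Without the control the market clears where 6559 - p = 2p - 6641, i.e. p* = 4400 and q* = 2159.
Since 5007 is above p* = 4400, the ceiling does not bind and the free-market outcome prevails.
Since the control does not bind, there is no shortage.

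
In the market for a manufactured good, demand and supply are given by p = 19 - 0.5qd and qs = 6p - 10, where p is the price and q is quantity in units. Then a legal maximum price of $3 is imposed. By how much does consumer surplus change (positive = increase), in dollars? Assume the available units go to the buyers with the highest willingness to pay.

-57

Rearranging demand gives qd = 38 - 2p. Equilibrium: 38 - 2p = 6p - 10, so 48 = 8p and p* = 6, q* = 26.
Because the ceiling (3) lies below the market-clearing price, it is binding.
At p = 3: qd = 38 - 2·3 = 32 and qs = 6·3 - 10 = 8.
Consumer surplus without the control is ½ · (19 - 6) · 26 = 169.
With the ceiling, 8 units are sold at 3 (assume they go to the highest-value buyers). The demand price at q = 8 is 15, so CS = ½ · [(19 - 3) + (15 - 3)] · 8 = 112.
Change in consumer surplus = 112 - 169 = -57.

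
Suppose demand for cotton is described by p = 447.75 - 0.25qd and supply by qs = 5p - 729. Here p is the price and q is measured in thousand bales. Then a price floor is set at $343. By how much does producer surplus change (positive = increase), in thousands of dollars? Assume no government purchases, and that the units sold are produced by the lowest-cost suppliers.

Rearranging demand gives qd = 1791 - 4p. Equilibrium: 1791 - 4p = 5p - 729, so 2520 = 9p and p* = 280, q* = 671.
Because the floor (343) lies above the market-clearing price, it is binding.
At p = 343: qd = 1791 - 4·343 = 419 and qs = 5·343 - 729 = 986.
Producer surplus without the control is ½ · (280 - 145.8) · 671 = 45024.1.
With the floor, 419 units are sold at 343. The supply price at q = 419 is 229.6, so PS = ½ · [(343 - 145.8) + (343 - 229.6)] · 419 = 65070.7.
Change in producer surplus = 65070.7 - 45024.1 = 20046.6.

20046.6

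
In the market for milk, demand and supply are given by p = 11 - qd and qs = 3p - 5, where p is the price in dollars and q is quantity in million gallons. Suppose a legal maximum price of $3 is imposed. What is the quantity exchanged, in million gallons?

4

Rearranging demand gives qd = 11 - p. Setting quantity demanded equal to quantity supplied, 11 - p = 3p - 5, gives p* = 4 and q* = 7.
The ceiling of 3 is below the equilibrium price 4, so it binds.
At p = 3: qd = 11 - 3 = 8 and qs = 3·3 - 5 = 4.
The quantity actually transacted is the short side, supply: 4.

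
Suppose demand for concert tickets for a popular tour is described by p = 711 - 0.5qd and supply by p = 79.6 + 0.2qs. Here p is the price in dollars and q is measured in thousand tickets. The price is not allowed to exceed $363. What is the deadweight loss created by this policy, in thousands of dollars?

Rearranging demand gives qd = 1422 - 2p; rearranging supply gives qs = 5p - 398. Equilibrium: 1422 - 2p = 5p - 398, so 1820 = 7p and p* = 260, q* = 902.
The ceiling of 363 is above the equilibrium price 260, so it is not binding; the market clears at p* = 260, q* = 902.
Since the control does not bind, no trades are prevented and deadweight loss is zero.

0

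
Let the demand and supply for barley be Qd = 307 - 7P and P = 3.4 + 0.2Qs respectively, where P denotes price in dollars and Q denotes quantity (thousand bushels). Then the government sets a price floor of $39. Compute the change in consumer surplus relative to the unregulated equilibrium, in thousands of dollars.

-912

Rearranging supply gives Qs = 5P - 17. In a free market, 307 - 7P = 5P - 17 gives the equilibrium P* = 27, Q* = 118.
The floor of 39 is above the equilibrium price 27, so it binds.
At P = 39: Qd = 307 - 7·39 = 34 and Qs = 5·39 - 17 = 178.
Consumer surplus without the control is ½ · (307/7 - 27) · 118 = 6962/7.
With the floor, consumers buy 34 units at 39, so CS = ½ · (307/7 - 39) · 34 = 578/7.
Change in consumer surplus = 578/7 - 6962/7 = -912.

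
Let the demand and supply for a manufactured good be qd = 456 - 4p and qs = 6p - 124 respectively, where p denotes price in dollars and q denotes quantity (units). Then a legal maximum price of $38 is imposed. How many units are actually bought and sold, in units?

104

Without the control the market clears where 456 - 4p = 6p - 124, i.e. p* = 58 and q* = 224.
The ceiling of 38 is below the equilibrium price 58, so it binds.
At p = 38: qd = 456 - 4·38 = 304 and qs = 6·38 - 124 = 104.
The quantity actually transacted is the short side, supply: 104.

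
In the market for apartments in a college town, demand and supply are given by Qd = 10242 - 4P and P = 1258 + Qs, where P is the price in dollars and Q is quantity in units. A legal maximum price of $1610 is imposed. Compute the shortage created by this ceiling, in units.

3450

Rearranging supply gives Qs = P - 1258. Equilibrium: 10242 - 4P = P - 1258, so 11500 = 5P and P* = 2300, Q* = 1042.
Since 1610 < 2300, the ceiling is binding.
At P = 1610: Qd = 10242 - 4·1610 = 3802 and Qs = 1610 - 1258 = 352.
Shortage = Qd - Qs = 3802 - 352 = 3450.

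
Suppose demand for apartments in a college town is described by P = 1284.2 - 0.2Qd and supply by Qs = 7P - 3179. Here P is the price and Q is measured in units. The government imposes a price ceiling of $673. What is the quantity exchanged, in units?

1532

Rearranging demand gives Qd = 6421 - 5P. In a free market, 6421 - 5P = 7P - 3179 gives the equilibrium P* = 800, Q* = 2421.
Since 673 < 800, the ceiling is binding.
At P = 673: Qd = 6421 - 5·673 = 3056 and Qs = 7·673 - 3179 = 1532.
The quantity actually transacted is the short side, supply: 1532.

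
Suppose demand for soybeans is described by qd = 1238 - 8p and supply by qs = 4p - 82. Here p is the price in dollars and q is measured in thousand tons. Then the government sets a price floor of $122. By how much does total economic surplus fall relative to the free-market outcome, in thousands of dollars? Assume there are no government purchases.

Without the control the market clears where 1238 - 8p = 4p - 82, i.e. p* = 110 and q* = 358.
Because the floor (122) lies above the market-clearing price, it is binding.
At p = 122: qd = 1238 - 8·122 = 262 and qs = 4·122 - 82 = 406.
Quantity traded falls to 262. At q = 262 the demand price is (1238 - 262)/8 = 122 and the supply price is (82 + 262)/4 = 86.
Deadweight loss = ½ · (122 - 86) · (358 - 262) = ½ · 36 · 96 = 1728.

1728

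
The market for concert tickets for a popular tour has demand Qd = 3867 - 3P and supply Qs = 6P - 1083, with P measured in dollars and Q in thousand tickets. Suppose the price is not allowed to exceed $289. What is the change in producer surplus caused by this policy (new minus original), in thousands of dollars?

-374274

Without the control the market clears where 3867 - 3P = 6P - 1083, i.e. P* = 550 and Q* = 2217.
Because the ceiling (289) lies below the market-clearing price, it is binding.
At P = 289: Qd = 3867 - 3·289 = 3000 and Qs = 6·289 - 1083 = 651.
Producer surplus without the control is ½ · (550 - 180.5) · 2217 = 409590.75.
With the ceiling, producers sell 651 units at 289, so PS = ½ · (289 - 180.5) · 651 = 35316.75.
Change in producer surplus = 35316.75 - 409590.75 = -374274.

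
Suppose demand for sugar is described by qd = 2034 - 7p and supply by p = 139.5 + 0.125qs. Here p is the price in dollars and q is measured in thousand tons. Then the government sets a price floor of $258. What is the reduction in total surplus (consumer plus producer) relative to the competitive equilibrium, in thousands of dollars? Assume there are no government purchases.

Rearranging supply gives qs = 8p - 1116. In a free market, 2034 - 7p = 8p - 1116 gives the equilibrium p* = 210, q* = 564.
Because the floor (258) lies above the market-clearing price, it is binding.
At p = 258: qd = 2034 - 7·258 = 228 and qs = 8·258 - 1116 = 948.
Quantity traded falls to 228. At q = 228 the demand price is (2034 - 228)/7 = 258 and the supply price is (1116 + 228)/8 = 168.
Deadweight loss = ½ · (258 - 168) · (564 - 228) = ½ · 90 · 336 = 15120.

15120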